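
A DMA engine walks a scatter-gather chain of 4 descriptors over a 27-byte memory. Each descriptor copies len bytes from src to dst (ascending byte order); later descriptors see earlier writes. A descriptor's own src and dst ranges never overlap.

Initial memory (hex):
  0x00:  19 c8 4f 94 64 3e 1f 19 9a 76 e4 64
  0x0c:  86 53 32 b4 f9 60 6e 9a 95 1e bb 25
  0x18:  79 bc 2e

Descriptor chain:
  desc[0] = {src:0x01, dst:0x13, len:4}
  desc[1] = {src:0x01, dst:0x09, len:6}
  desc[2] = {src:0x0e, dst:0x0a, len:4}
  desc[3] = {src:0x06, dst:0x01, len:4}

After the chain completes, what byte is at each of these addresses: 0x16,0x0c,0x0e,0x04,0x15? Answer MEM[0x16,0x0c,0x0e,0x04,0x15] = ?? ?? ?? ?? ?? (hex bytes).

MEM[0x16,0x0c,0x0e,0x04,0x15] = 64 f9 1f c8 94

[0] 0x01->0x13 len=4 : c8 4f 94 64
[1] 0x01->0x09 len=6 : c8 4f 94 64 3e 1f
[2] 0x0e->0x0a len=4 : 1f b4 f9 60
[3] 0x06->0x01 len=4 : 1f 19 9a c8
query mem[0x16]=0x64, mem[0x0c]=0xf9, mem[0x0e]=0x1f, mem[0x04]=0xc8, mem[0x15]=0x94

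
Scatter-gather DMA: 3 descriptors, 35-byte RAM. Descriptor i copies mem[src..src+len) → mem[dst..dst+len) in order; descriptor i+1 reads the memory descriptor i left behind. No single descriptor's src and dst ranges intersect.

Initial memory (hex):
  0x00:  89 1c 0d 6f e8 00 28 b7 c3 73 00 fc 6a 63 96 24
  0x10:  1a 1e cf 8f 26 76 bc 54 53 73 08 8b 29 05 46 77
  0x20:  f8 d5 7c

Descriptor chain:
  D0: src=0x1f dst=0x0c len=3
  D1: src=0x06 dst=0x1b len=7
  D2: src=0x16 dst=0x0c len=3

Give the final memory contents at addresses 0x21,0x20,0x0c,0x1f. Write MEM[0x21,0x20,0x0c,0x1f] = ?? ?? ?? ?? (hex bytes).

MEM[0x21,0x20,0x0c,0x1f] = 77 fc bc 00

[0] 0x1f->0x0c len=3 : 77 f8 d5
[1] 0x06->0x1b len=7 : 28 b7 c3 73 00 fc 77
[2] 0x16->0x0c len=3 : bc 54 53
query mem[0x21]=0x77, mem[0x20]=0xfc, mem[0x0c]=0xbc, mem[0x1f]=0x00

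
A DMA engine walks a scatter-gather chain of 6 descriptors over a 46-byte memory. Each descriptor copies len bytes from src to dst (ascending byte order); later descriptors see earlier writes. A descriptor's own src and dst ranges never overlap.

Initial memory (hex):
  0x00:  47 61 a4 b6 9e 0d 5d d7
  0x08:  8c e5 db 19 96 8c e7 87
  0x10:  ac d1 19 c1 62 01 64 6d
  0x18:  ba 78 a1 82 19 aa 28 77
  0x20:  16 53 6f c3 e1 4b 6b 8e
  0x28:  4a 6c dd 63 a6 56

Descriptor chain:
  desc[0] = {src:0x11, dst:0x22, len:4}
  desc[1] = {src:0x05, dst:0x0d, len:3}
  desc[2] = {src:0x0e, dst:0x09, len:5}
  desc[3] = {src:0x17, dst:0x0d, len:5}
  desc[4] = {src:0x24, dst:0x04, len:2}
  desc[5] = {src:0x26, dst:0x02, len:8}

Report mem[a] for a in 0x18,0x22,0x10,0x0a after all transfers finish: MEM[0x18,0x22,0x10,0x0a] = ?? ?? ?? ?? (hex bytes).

MEM[0x18,0x22,0x10,0x0a] = ba d1 a1 d7

[0] 0x11->0x22 len=4 : d1 19 c1 62
[1] 0x05->0x0d len=3 : 0d 5d d7
[2] 0x0e->0x09 len=5 : 5d d7 ac d1 19
[3] 0x17->0x0d len=5 : 6d ba 78 a1 82
[4] 0x24->0x04 len=2 : c1 62
[5] 0x26->0x02 len=8 : 6b 8e 4a 6c dd 63 a6 56
query mem[0x18]=0xba, mem[0x22]=0xd1, mem[0x10]=0xa1, mem[0x0a]=0xd7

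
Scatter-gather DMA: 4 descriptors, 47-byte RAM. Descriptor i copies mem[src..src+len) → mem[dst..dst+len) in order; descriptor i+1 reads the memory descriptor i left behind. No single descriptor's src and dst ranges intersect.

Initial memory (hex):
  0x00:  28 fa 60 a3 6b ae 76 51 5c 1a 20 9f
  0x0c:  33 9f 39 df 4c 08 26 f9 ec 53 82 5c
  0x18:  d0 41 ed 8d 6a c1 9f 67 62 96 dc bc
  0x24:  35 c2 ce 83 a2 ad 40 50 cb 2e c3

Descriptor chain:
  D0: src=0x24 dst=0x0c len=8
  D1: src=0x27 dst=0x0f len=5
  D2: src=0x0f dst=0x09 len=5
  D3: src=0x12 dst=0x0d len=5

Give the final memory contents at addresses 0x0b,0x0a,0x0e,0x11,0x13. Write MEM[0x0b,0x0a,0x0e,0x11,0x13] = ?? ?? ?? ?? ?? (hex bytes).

MEM[0x0b,0x0a,0x0e,0x11,0x13] = ad a2 50 82 50

D0: mem[0x0c..0x13] <- [35 c2 ce 83 a2 ad 40 50]
D1: mem[0x0f..0x13] <- [83 a2 ad 40 50]
D2: mem[0x09..0x0d] <- [83 a2 ad 40 50]
D3: mem[0x0d..0x11] <- [40 50 ec 53 82]
query mem[0x0b]=0xad, mem[0x0a]=0xa2, mem[0x0e]=0x50, mem[0x11]=0x82, mem[0x13]=0x50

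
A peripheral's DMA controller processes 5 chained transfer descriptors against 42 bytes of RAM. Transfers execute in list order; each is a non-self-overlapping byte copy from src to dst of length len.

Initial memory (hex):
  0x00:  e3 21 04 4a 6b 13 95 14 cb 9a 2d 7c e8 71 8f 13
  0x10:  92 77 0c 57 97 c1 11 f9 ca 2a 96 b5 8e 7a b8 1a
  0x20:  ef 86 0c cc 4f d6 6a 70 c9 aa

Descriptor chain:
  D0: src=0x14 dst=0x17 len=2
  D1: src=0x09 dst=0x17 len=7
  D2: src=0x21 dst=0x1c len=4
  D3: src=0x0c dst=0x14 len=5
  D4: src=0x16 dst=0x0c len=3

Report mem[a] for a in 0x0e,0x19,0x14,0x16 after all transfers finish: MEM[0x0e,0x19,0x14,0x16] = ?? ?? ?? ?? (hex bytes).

MEM[0x0e,0x19,0x14,0x16] = 92 7c e8 8f

  after D0: wrote 2B at 0x17 = 97c1
  after D1: wrote 7B at 0x17 = 9a2d7ce8718f13
  after D2: wrote 4B at 0x1c = 860ccc4f
  after D3: wrote 5B at 0x14 = e8718f1392
  after D4: wrote 3B at 0x0c = 8f1392
query mem[0x0e]=0x92, mem[0x19]=0x7c, mem[0x14]=0xe8, mem[0x16]=0x8f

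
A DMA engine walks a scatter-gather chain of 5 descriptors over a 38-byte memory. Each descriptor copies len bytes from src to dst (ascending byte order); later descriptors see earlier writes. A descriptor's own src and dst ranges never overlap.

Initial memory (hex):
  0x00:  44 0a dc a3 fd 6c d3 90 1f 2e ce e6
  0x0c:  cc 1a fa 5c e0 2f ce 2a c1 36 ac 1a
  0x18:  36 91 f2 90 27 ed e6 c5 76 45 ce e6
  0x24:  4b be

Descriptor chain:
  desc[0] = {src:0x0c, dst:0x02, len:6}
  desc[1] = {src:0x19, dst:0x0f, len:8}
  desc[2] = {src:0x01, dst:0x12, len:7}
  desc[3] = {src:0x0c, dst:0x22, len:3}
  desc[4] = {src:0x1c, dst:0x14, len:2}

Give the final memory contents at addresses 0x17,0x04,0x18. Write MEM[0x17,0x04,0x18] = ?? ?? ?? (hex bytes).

MEM[0x17,0x04,0x18] = e0 fa 2f

D0: mem[0x02..0x07] <- [cc 1a fa 5c e0 2f]
D1: mem[0x0f..0x16] <- [91 f2 90 27 ed e6 c5 76]
D2: mem[0x12..0x18] <- [0a cc 1a fa 5c e0 2f]
D3: mem[0x22..0x24] <- [cc 1a fa]
D4: mem[0x14..0x15] <- [27 ed]
query mem[0x17]=0xe0, mem[0x04]=0xfa, mem[0x18]=0x2f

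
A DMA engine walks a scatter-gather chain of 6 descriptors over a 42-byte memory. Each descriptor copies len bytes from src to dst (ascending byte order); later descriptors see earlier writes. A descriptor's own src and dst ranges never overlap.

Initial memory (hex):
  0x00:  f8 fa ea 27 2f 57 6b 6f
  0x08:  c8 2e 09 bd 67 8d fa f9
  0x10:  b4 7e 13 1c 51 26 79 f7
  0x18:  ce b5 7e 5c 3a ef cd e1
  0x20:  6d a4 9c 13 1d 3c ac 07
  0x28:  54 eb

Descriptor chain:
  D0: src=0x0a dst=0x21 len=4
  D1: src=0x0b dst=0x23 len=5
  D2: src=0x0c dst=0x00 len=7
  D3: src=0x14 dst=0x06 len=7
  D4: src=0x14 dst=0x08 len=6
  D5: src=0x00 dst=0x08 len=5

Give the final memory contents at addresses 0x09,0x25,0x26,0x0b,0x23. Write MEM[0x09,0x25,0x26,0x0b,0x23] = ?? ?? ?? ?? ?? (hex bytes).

MEM[0x09,0x25,0x26,0x0b,0x23] = 8d 8d fa f9 bd

D0: mem[0x21..0x24] <- [09 bd 67 8d]
D1: mem[0x23..0x27] <- [bd 67 8d fa f9]
D2: mem[0x00..0x06] <- [67 8d fa f9 b4 7e 13]
D3: mem[0x06..0x0c] <- [51 26 79 f7 ce b5 7e]
D4: mem[0x08..0x0d] <- [51 26 79 f7 ce b5]
D5: mem[0x08..0x0c] <- [67 8d fa f9 b4]
query mem[0x09]=0x8d, mem[0x25]=0x8d, mem[0x26]=0xfa, mem[0x0b]=0xf9, mem[0x23]=0xbd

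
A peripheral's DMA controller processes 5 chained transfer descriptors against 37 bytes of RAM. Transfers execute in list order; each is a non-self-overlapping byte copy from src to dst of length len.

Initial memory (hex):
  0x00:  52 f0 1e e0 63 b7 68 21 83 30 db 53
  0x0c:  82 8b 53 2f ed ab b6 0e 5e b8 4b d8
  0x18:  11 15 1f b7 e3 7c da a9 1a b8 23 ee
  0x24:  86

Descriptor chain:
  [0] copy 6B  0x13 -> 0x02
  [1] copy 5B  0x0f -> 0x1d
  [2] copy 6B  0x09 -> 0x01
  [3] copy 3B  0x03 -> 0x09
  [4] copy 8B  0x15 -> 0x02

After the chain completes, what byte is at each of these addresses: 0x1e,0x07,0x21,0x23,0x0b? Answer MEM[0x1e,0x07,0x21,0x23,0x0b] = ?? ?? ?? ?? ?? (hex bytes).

[0] 0x13->0x02 len=6 : 0e 5e b8 4b d8 11
[1] 0x0f->0x1d len=5 : 2f ed ab b6 0e
[2] 0x09->0x01 len=6 : 30 db 53 82 8b 53
[3] 0x03->0x09 len=3 : 53 82 8b
[4] 0x15->0x02 len=8 : b8 4b d8 11 15 1f b7 e3
query mem[0x1e]=0xed, mem[0x07]=0x1f, mem[0x21]=0x0e, mem[0x23]=0xee, mem[0x0b]=0x8b

MEM[0x1e,0x07,0x21,0x23,0x0b] = ed 1f 0e ee 8b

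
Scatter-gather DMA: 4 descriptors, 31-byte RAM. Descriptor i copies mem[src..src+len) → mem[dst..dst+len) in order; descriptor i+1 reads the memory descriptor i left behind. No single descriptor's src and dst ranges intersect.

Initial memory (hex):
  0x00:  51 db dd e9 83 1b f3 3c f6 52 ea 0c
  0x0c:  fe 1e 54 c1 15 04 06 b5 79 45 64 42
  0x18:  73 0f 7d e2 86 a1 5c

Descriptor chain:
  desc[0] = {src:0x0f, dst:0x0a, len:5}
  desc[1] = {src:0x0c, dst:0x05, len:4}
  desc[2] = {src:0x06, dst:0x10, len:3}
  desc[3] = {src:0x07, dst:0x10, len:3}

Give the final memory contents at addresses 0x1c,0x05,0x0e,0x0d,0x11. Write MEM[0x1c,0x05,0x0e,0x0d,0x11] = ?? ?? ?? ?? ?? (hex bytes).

MEM[0x1c,0x05,0x0e,0x0d,0x11] = 86 04 b5 06 c1

[0] 0x0f->0x0a len=5 : c1 15 04 06 b5
[1] 0x0c->0x05 len=4 : 04 06 b5 c1
[2] 0x06->0x10 len=3 : 06 b5 c1
[3] 0x07->0x10 len=3 : b5 c1 52
query mem[0x1c]=0x86, mem[0x05]=0x04, mem[0x0e]=0xb5, mem[0x0d]=0x06, mem[0x11]=0xc1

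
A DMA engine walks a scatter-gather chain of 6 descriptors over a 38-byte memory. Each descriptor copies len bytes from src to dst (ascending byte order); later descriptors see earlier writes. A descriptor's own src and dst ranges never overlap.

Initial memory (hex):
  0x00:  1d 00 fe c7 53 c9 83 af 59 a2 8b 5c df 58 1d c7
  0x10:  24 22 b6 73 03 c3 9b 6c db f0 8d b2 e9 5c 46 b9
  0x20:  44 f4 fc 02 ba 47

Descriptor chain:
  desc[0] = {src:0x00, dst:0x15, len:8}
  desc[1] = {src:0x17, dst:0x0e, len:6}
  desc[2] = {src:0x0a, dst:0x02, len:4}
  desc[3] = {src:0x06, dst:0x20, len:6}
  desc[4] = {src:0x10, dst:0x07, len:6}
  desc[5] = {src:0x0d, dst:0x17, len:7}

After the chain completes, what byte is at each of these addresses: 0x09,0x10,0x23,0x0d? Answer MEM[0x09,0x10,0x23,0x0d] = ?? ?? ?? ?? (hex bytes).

D0: mem[0x15..0x1c] <- [1d 00 fe c7 53 c9 83 af]
D1: mem[0x0e..0x13] <- [fe c7 53 c9 83 af]
D2: mem[0x02..0x05] <- [8b 5c df 58]
D3: mem[0x20..0x25] <- [83 af 59 a2 8b 5c]
D4: mem[0x07..0x0c] <- [53 c9 83 af 03 1d]
D5: mem[0x17..0x1d] <- [58 fe c7 53 c9 83 af]
query mem[0x09]=0x83, mem[0x10]=0x53, mem[0x23]=0xa2, mem[0x0d]=0x58

MEM[0x09,0x10,0x23,0x0d] = 83 53 a2 58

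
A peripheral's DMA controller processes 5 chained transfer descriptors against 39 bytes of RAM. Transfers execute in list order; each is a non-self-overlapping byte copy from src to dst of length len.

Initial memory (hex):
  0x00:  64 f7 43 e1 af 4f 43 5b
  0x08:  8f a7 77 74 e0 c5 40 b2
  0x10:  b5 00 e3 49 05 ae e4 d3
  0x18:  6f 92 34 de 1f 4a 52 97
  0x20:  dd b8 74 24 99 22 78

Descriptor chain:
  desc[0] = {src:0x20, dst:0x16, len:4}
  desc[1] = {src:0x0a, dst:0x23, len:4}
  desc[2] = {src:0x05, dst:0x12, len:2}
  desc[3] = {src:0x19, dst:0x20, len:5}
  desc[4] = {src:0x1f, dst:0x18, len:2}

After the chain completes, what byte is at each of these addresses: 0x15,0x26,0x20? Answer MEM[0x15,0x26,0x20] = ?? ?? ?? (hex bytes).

[0] 0x20->0x16 len=4 : dd b8 74 24
[1] 0x0a->0x23 len=4 : 77 74 e0 c5
[2] 0x05->0x12 len=2 : 4f 43
[3] 0x19->0x20 len=5 : 24 34 de 1f 4a
[4] 0x1f->0x18 len=2 : 97 24
query mem[0x15]=0xae, mem[0x26]=0xc5, mem[0x20]=0x24

MEM[0x15,0x26,0x20] = ae c5 24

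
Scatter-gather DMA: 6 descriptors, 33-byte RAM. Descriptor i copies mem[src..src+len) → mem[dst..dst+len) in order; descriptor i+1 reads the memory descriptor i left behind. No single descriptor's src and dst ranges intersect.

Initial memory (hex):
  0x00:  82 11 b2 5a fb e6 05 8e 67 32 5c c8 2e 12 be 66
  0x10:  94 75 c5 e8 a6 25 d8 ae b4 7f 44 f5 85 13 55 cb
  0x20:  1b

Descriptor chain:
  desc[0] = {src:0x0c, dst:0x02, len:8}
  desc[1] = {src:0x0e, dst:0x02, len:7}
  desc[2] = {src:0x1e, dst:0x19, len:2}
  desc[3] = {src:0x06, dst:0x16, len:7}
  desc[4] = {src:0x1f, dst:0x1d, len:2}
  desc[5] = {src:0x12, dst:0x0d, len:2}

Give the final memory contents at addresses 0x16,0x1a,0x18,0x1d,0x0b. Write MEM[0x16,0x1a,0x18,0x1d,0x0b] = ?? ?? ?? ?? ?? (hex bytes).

MEM[0x16,0x1a,0x18,0x1d,0x0b] = c5 5c a6 cb c8

#0 dst[0x02+8] := {0x2e,0x12,0xbe,0x66,0x94,0x75,0xc5,0xe8}
#1 dst[0x02+7] := {0xbe,0x66,0x94,0x75,0xc5,0xe8,0xa6}
#2 dst[0x19+2] := {0x55,0xcb}
#3 dst[0x16+7] := {0xc5,0xe8,0xa6,0xe8,0x5c,0xc8,0x2e}
#4 dst[0x1d+2] := {0xcb,0x1b}
#5 dst[0x0d+2] := {0xc5,0xe8}
query mem[0x16]=0xc5, mem[0x1a]=0x5c, mem[0x18]=0xa6, mem[0x1d]=0xcb, mem[0x0b]=0xc8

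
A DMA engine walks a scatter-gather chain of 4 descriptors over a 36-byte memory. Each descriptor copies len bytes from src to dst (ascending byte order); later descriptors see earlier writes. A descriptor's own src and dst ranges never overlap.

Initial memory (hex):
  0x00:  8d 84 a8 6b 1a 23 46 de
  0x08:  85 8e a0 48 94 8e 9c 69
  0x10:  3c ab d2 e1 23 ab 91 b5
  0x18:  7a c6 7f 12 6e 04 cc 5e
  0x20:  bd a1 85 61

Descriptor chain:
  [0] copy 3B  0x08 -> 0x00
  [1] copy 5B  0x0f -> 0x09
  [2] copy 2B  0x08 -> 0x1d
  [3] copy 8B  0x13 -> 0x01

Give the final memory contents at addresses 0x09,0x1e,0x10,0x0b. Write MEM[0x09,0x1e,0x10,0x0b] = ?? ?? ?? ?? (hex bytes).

[0] 0x08->0x00 len=3 : 85 8e a0
[1] 0x0f->0x09 len=5 : 69 3c ab d2 e1
[2] 0x08->0x1d len=2 : 85 69
[3] 0x13->0x01 len=8 : e1 23 ab 91 b5 7a c6 7f
query mem[0x09]=0x69, mem[0x1e]=0x69, mem[0x10]=0x3c, mem[0x0b]=0xab

MEM[0x09,0x1e,0x10,0x0b] = 69 69 3c ab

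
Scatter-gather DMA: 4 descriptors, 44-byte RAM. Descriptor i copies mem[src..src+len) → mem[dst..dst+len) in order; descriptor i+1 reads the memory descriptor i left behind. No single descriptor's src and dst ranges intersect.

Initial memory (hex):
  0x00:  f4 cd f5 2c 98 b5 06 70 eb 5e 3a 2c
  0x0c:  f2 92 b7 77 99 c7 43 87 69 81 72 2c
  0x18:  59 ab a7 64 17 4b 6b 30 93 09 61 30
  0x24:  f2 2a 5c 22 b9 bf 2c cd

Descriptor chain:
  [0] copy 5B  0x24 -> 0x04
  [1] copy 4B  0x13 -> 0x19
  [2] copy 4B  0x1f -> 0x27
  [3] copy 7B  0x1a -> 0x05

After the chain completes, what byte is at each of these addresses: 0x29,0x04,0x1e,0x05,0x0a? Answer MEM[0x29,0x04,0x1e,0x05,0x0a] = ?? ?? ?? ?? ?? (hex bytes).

#0 dst[0x04+5] := {0xf2,0x2a,0x5c,0x22,0xb9}
#1 dst[0x19+4] := {0x87,0x69,0x81,0x72}
#2 dst[0x27+4] := {0x30,0x93,0x09,0x61}
#3 dst[0x05+7] := {0x69,0x81,0x72,0x4b,0x6b,0x30,0x93}
query mem[0x29]=0x09, mem[0x04]=0xf2, mem[0x1e]=0x6b, mem[0x05]=0x69, mem[0x0a]=0x30

MEM[0x29,0x04,0x1e,0x05,0x0a] = 09 f2 6b 69 30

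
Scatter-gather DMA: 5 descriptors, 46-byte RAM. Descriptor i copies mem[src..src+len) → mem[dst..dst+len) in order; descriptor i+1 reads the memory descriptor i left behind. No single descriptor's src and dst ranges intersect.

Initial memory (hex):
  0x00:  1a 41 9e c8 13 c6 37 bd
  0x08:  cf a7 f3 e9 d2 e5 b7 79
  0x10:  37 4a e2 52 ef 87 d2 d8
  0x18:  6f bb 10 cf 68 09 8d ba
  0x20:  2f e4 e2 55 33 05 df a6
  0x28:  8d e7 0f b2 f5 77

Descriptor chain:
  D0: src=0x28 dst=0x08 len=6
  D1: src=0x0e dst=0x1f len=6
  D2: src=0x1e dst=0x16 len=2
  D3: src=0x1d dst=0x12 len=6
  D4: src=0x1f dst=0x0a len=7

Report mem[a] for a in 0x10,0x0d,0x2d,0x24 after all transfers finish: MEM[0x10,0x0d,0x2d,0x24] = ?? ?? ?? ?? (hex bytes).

D0: mem[0x08..0x0d] <- [8d e7 0f b2 f5 77]
D1: mem[0x1f..0x24] <- [b7 79 37 4a e2 52]
D2: mem[0x16..0x17] <- [8d b7]
D3: mem[0x12..0x17] <- [09 8d b7 79 37 4a]
D4: mem[0x0a..0x10] <- [b7 79 37 4a e2 52 05]
query mem[0x10]=0x05, mem[0x0d]=0x4a, mem[0x2d]=0x77, mem[0x24]=0x52

MEM[0x10,0x0d,0x2d,0x24] = 05 4a 77 52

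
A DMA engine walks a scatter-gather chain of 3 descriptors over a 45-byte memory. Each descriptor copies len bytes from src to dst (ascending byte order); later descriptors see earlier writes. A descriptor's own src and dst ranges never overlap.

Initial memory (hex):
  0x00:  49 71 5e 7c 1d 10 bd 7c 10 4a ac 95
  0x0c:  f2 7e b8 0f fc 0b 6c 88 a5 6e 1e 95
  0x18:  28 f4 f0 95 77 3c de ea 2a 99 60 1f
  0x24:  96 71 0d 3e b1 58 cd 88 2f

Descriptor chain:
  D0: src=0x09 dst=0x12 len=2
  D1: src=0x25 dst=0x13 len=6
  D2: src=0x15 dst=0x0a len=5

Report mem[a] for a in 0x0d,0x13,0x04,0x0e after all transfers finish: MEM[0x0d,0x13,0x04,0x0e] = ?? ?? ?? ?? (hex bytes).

#0 dst[0x12+2] := {0x4a,0xac}
#1 dst[0x13+6] := {0x71,0x0d,0x3e,0xb1,0x58,0xcd}
#2 dst[0x0a+5] := {0x3e,0xb1,0x58,0xcd,0xf4}
query mem[0x0d]=0xcd, mem[0x13]=0x71, mem[0x04]=0x1d, mem[0x0e]=0xf4

MEM[0x0d,0x13,0x04,0x0e] = cd 71 1d f4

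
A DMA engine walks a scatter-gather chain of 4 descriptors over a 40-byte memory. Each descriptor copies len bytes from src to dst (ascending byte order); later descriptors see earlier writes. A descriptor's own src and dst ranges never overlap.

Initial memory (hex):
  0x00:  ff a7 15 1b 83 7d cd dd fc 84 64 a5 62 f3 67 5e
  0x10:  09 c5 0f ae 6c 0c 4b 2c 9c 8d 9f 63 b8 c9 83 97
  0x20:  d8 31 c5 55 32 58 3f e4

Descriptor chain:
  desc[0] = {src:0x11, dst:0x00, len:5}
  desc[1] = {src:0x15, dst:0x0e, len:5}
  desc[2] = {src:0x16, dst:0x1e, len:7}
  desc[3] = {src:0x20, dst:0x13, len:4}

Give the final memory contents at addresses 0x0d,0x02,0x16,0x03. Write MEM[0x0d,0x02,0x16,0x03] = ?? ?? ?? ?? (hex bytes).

D0: mem[0x00..0x04] <- [c5 0f ae 6c 0c]
D1: mem[0x0e..0x12] <- [0c 4b 2c 9c 8d]
D2: mem[0x1e..0x24] <- [4b 2c 9c 8d 9f 63 b8]
D3: mem[0x13..0x16] <- [9c 8d 9f 63]
query mem[0x0d]=0xf3, mem[0x02]=0xae, mem[0x16]=0x63, mem[0x03]=0x6c

MEM[0x0d,0x02,0x16,0x03] = f3 ae 63 6c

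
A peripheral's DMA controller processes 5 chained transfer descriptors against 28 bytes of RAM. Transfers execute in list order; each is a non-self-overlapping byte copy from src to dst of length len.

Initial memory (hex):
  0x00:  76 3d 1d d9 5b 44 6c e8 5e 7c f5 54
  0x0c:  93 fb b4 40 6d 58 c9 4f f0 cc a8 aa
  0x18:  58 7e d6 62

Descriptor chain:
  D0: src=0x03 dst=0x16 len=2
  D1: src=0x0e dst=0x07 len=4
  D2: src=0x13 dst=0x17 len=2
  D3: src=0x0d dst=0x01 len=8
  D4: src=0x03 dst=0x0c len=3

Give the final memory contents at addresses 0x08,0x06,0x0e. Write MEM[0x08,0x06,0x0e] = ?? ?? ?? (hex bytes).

MEM[0x08,0x06,0x0e] = f0 c9 58

#0 dst[0x16+2] := {0xd9,0x5b}
#1 dst[0x07+4] := {0xb4,0x40,0x6d,0x58}
#2 dst[0x17+2] := {0x4f,0xf0}
#3 dst[0x01+8] := {0xfb,0xb4,0x40,0x6d,0x58,0xc9,0x4f,0xf0}
#4 dst[0x0c+3] := {0x40,0x6d,0x58}
query mem[0x08]=0xf0, mem[0x06]=0xc9, mem[0x0e]=0x58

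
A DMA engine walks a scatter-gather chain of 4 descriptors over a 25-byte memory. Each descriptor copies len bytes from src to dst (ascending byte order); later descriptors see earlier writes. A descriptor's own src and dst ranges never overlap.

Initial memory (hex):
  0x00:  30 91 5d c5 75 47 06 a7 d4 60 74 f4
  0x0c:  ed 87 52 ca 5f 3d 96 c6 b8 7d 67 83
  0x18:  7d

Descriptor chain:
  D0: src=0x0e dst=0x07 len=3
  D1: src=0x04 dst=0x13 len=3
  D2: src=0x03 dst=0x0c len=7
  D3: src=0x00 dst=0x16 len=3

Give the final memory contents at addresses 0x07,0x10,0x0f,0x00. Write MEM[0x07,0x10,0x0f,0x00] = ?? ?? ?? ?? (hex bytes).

MEM[0x07,0x10,0x0f,0x00] = 52 52 06 30

  after D0: wrote 3B at 0x07 = 52ca5f
  after D1: wrote 3B at 0x13 = 754706
  after D2: wrote 7B at 0x0c = c575470652ca5f
  after D3: wrote 3B at 0x16 = 30915d
query mem[0x07]=0x52, mem[0x10]=0x52, mem[0x0f]=0x06, mem[0x00]=0x30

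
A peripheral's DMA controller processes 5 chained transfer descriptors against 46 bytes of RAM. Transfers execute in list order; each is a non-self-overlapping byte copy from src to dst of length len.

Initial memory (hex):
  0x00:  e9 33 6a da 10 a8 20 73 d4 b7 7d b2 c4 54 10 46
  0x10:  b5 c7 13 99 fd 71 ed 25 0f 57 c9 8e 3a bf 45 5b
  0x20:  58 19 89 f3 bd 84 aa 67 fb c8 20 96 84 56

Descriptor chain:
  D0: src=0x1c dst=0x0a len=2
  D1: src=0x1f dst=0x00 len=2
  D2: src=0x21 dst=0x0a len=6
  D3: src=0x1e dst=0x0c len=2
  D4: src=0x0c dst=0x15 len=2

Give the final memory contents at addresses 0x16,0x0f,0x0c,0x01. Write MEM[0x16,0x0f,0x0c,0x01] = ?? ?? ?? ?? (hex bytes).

MEM[0x16,0x0f,0x0c,0x01] = 5b aa 45 58

#0 dst[0x0a+2] := {0x3a,0xbf}
#1 dst[0x00+2] := {0x5b,0x58}
#2 dst[0x0a+6] := {0x19,0x89,0xf3,0xbd,0x84,0xaa}
#3 dst[0x0c+2] := {0x45,0x5b}
#4 dst[0x15+2] := {0x45,0x5b}
query mem[0x16]=0x5b, mem[0x0f]=0xaa, mem[0x0c]=0x45, mem[0x01]=0x58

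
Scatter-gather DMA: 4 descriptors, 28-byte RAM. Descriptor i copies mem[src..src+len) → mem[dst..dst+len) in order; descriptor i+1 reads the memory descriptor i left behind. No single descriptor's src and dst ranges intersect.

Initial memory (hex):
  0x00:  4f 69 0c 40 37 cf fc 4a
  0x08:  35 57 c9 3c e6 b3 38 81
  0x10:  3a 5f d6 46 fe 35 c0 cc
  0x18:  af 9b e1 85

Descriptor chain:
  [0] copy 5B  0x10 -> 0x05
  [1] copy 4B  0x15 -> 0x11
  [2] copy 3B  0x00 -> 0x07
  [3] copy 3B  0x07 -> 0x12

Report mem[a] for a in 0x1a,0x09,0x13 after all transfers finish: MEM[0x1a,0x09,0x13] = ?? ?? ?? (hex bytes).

  after D0: wrote 5B at 0x05 = 3a5fd646fe
  after D1: wrote 4B at 0x11 = 35c0ccaf
  after D2: wrote 3B at 0x07 = 4f690c
  after D3: wrote 3B at 0x12 = 4f690c
query mem[0x1a]=0xe1, mem[0x09]=0x0c, mem[0x13]=0x69

MEM[0x1a,0x09,0x13] = e1 0c 69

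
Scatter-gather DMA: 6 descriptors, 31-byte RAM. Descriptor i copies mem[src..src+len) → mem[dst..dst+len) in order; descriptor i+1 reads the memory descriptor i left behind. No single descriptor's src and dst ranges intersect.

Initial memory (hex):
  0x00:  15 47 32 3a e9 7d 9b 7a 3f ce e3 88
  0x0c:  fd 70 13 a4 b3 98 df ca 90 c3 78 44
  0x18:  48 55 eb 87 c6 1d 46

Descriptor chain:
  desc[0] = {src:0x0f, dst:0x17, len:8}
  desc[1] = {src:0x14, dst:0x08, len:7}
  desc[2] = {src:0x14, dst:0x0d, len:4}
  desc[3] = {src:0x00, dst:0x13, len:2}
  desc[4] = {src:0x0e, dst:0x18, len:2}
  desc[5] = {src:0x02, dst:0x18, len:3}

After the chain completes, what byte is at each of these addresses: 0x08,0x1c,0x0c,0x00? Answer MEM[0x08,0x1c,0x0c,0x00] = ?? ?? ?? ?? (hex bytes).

#0 dst[0x17+8] := {0xa4,0xb3,0x98,0xdf,0xca,0x90,0xc3,0x78}
#1 dst[0x08+7] := {0x90,0xc3,0x78,0xa4,0xb3,0x98,0xdf}
#2 dst[0x0d+4] := {0x90,0xc3,0x78,0xa4}
#3 dst[0x13+2] := {0x15,0x47}
#4 dst[0x18+2] := {0xc3,0x78}
#5 dst[0x18+3] := {0x32,0x3a,0xe9}
query mem[0x08]=0x90, mem[0x1c]=0x90, mem[0x0c]=0xb3, mem[0x00]=0x15

MEM[0x08,0x1c,0x0c,0x00] = 90 90 b3 15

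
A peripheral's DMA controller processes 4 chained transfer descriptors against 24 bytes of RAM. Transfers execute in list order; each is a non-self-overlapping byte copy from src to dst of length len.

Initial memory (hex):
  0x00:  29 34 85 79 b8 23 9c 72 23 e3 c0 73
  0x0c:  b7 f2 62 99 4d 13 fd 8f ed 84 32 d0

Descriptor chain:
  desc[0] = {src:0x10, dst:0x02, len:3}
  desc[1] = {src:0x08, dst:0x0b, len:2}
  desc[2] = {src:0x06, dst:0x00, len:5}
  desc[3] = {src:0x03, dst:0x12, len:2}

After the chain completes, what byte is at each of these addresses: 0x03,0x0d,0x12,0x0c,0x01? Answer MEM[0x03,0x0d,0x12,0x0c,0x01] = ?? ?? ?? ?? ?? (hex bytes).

  after D0: wrote 3B at 0x02 = 4d13fd
  after D1: wrote 2B at 0x0b = 23e3
  after D2: wrote 5B at 0x00 = 9c7223e3c0
  after D3: wrote 2B at 0x12 = e3c0
query mem[0x03]=0xe3, mem[0x0d]=0xf2, mem[0x12]=0xe3, mem[0x0c]=0xe3, mem[0x01]=0x72

MEM[0x03,0x0d,0x12,0x0c,0x01] = e3 f2 e3 e3 72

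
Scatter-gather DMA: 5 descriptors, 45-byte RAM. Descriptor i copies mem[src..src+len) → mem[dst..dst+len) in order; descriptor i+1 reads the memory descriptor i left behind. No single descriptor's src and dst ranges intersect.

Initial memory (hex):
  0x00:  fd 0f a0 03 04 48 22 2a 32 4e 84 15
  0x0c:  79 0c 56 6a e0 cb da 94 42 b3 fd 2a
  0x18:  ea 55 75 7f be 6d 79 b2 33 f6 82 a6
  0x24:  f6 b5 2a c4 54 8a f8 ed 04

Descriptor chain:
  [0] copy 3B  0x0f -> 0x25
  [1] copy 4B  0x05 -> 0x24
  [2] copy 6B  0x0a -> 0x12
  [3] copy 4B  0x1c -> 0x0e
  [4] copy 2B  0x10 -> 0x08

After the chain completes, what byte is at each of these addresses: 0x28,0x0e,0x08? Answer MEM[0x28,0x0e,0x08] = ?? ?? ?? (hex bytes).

[0] 0x0f->0x25 len=3 : 6a e0 cb
[1] 0x05->0x24 len=4 : 48 22 2a 32
[2] 0x0a->0x12 len=6 : 84 15 79 0c 56 6a
[3] 0x1c->0x0e len=4 : be 6d 79 b2
[4] 0x10->0x08 len=2 : 79 b2
query mem[0x28]=0x54, mem[0x0e]=0xbe, mem[0x08]=0x79

MEM[0x28,0x0e,0x08] = 54 be 79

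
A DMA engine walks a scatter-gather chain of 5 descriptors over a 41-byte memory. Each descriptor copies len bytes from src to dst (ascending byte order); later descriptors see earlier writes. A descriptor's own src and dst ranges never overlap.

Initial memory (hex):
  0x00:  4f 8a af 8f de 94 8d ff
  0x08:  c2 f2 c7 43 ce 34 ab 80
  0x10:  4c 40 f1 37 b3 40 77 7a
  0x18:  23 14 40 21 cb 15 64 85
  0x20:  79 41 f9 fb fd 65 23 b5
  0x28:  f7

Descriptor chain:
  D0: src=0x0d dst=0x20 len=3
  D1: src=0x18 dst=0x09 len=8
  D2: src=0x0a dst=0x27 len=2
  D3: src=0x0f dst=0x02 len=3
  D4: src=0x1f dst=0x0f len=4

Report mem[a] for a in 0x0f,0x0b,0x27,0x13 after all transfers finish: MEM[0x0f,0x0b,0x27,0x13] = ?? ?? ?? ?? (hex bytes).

MEM[0x0f,0x0b,0x27,0x13] = 85 40 14 37

  after D0: wrote 3B at 0x20 = 34ab80
  after D1: wrote 8B at 0x09 = 23144021cb156485
  after D2: wrote 2B at 0x27 = 1440
  after D3: wrote 3B at 0x02 = 648540
  after D4: wrote 4B at 0x0f = 8534ab80
query mem[0x0f]=0x85, mem[0x0b]=0x40, mem[0x27]=0x14, mem[0x13]=0x37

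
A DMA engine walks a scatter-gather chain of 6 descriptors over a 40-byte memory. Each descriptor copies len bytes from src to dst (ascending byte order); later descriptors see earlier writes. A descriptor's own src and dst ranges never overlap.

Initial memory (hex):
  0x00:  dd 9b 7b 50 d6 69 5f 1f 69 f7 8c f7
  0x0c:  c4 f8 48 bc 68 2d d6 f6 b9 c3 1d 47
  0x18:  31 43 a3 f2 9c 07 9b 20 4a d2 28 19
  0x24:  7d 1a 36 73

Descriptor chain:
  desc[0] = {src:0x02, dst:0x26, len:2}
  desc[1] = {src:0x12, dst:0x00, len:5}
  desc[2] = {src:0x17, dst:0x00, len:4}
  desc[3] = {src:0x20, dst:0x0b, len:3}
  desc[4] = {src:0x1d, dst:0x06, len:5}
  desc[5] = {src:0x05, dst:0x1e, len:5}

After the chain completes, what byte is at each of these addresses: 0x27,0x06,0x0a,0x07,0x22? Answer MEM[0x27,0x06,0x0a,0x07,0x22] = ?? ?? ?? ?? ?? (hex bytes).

MEM[0x27,0x06,0x0a,0x07,0x22] = 50 07 d2 9b 4a

  after D0: wrote 2B at 0x26 = 7b50
  after D1: wrote 5B at 0x00 = d6f6b9c31d
  after D2: wrote 4B at 0x00 = 473143a3
  after D3: wrote 3B at 0x0b = 4ad228
  after D4: wrote 5B at 0x06 = 079b204ad2
  after D5: wrote 5B at 0x1e = 69079b204a
query mem[0x27]=0x50, mem[0x06]=0x07, mem[0x0a]=0xd2, mem[0x07]=0x9b, mem[0x22]=0x4a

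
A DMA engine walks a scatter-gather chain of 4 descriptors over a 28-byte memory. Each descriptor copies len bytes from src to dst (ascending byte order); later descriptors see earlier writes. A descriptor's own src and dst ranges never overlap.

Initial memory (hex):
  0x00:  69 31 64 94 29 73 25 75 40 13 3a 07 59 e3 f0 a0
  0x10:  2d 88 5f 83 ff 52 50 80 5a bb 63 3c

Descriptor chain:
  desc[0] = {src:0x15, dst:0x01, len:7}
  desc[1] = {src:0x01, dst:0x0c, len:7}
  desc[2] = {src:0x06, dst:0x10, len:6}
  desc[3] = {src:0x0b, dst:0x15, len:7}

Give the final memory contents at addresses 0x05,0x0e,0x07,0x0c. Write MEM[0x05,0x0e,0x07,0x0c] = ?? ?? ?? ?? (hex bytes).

MEM[0x05,0x0e,0x07,0x0c] = bb 80 3c 52

  after D0: wrote 7B at 0x01 = 5250805abb633c
  after D1: wrote 7B at 0x0c = 5250805abb633c
  after D2: wrote 6B at 0x10 = 633c40133a07
  after D3: wrote 7B at 0x15 = 075250805a633c
query mem[0x05]=0xbb, mem[0x0e]=0x80, mem[0x07]=0x3c, mem[0x0c]=0x52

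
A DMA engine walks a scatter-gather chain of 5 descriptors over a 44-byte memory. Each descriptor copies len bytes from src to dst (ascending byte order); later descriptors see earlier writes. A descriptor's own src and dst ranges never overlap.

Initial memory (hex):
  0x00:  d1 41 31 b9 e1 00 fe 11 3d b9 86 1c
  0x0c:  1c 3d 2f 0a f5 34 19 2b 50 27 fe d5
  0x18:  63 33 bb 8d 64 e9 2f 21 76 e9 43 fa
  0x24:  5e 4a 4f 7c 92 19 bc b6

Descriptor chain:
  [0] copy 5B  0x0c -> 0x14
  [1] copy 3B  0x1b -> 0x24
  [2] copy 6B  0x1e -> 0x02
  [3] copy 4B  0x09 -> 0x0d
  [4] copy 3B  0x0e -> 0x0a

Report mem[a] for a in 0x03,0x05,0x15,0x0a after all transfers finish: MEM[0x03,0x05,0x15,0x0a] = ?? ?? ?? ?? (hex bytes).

#0 dst[0x14+5] := {0x1c,0x3d,0x2f,0x0a,0xf5}
#1 dst[0x24+3] := {0x8d,0x64,0xe9}
#2 dst[0x02+6] := {0x2f,0x21,0x76,0xe9,0x43,0xfa}
#3 dst[0x0d+4] := {0xb9,0x86,0x1c,0x1c}
#4 dst[0x0a+3] := {0x86,0x1c,0x1c}
query mem[0x03]=0x21, mem[0x05]=0xe9, mem[0x15]=0x3d, mem[0x0a]=0x86

MEM[0x03,0x05,0x15,0x0a] = 21 e9 3d 86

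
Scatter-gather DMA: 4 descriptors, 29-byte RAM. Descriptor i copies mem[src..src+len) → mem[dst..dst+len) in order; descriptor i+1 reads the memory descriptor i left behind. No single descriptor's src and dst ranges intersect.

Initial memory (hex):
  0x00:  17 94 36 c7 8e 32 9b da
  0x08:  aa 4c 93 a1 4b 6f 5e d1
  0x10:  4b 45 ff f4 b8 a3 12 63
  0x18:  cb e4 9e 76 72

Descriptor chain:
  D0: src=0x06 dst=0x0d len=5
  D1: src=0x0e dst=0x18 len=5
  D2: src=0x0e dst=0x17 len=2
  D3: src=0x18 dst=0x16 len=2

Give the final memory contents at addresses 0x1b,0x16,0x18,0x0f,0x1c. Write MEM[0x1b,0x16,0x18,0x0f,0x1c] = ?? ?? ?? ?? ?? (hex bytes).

#0 dst[0x0d+5] := {0x9b,0xda,0xaa,0x4c,0x93}
#1 dst[0x18+5] := {0xda,0xaa,0x4c,0x93,0xff}
#2 dst[0x17+2] := {0xda,0xaa}
#3 dst[0x16+2] := {0xaa,0xaa}
query mem[0x1b]=0x93, mem[0x16]=0xaa, mem[0x18]=0xaa, mem[0x0f]=0xaa, mem[0x1c]=0xff

MEM[0x1b,0x16,0x18,0x0f,0x1c] = 93 aa aa aa ff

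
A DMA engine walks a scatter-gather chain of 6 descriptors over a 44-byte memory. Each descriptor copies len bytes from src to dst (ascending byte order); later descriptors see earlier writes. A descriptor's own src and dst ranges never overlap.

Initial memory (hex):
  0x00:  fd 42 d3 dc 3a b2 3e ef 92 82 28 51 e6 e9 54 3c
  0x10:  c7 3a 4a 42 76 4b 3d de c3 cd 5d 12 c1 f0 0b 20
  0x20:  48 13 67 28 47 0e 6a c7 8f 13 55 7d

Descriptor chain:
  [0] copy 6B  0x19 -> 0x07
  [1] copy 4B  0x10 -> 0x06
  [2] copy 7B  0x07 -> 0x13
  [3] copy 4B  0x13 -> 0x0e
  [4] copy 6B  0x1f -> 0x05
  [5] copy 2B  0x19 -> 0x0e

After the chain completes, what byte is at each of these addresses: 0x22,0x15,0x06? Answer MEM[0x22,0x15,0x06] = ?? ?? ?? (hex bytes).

MEM[0x22,0x15,0x06] = 67 42 48

[0] 0x19->0x07 len=6 : cd 5d 12 c1 f0 0b
[1] 0x10->0x06 len=4 : c7 3a 4a 42
[2] 0x07->0x13 len=7 : 3a 4a 42 c1 f0 0b e9
[3] 0x13->0x0e len=4 : 3a 4a 42 c1
[4] 0x1f->0x05 len=6 : 20 48 13 67 28 47
[5] 0x19->0x0e len=2 : e9 5d
query mem[0x22]=0x67, mem[0x15]=0x42, mem[0x06]=0x48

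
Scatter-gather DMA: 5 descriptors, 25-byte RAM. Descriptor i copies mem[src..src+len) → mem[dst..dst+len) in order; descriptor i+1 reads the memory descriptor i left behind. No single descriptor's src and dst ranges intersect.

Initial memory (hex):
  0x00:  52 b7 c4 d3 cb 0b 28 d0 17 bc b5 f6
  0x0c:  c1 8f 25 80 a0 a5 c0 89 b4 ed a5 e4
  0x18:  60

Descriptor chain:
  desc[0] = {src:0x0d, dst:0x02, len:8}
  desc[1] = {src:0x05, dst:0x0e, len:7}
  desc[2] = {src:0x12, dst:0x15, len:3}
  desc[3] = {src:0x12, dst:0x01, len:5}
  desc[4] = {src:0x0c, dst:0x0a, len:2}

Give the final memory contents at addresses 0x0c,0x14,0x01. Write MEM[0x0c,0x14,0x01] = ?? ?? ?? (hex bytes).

MEM[0x0c,0x14,0x01] = c1 f6 b4

  after D0: wrote 8B at 0x02 = 8f2580a0a5c089b4
  after D1: wrote 7B at 0x0e = a0a5c089b4b5f6
  after D2: wrote 3B at 0x15 = b4b5f6
  after D3: wrote 5B at 0x01 = b4b5f6b4b5
  after D4: wrote 2B at 0x0a = c18f
query mem[0x0c]=0xc1, mem[0x14]=0xf6, mem[0x01]=0xb4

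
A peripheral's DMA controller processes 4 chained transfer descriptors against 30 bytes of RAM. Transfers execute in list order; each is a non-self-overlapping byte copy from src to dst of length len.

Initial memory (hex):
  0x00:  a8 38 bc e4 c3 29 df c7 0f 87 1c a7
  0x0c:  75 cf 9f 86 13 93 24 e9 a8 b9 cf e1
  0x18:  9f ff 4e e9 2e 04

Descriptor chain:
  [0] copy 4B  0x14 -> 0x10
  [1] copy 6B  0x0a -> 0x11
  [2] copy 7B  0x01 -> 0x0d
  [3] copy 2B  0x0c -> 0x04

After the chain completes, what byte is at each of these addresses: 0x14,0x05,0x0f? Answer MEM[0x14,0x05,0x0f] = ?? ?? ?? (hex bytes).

#0 dst[0x10+4] := {0xa8,0xb9,0xcf,0xe1}
#1 dst[0x11+6] := {0x1c,0xa7,0x75,0xcf,0x9f,0x86}
#2 dst[0x0d+7] := {0x38,0xbc,0xe4,0xc3,0x29,0xdf,0xc7}
#3 dst[0x04+2] := {0x75,0x38}
query mem[0x14]=0xcf, mem[0x05]=0x38, mem[0x0f]=0xe4

MEM[0x14,0x05,0x0f] = cf 38 e4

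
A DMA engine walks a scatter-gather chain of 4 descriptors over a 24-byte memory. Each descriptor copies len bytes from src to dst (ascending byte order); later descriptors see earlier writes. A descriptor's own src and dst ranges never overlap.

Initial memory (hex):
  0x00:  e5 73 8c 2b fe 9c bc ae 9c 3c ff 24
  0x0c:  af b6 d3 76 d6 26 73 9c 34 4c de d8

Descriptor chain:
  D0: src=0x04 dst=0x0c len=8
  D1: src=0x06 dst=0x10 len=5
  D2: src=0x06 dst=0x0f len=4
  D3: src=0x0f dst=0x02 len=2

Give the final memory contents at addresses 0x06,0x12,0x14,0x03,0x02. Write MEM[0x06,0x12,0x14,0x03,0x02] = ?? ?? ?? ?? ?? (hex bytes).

MEM[0x06,0x12,0x14,0x03,0x02] = bc 3c ff ae bc

#0 dst[0x0c+8] := {0xfe,0x9c,0xbc,0xae,0x9c,0x3c,0xff,0x24}
#1 dst[0x10+5] := {0xbc,0xae,0x9c,0x3c,0xff}
#2 dst[0x0f+4] := {0xbc,0xae,0x9c,0x3c}
#3 dst[0x02+2] := {0xbc,0xae}
query mem[0x06]=0xbc, mem[0x12]=0x3c, mem[0x14]=0xff, mem[0x03]=0xae, mem[0x02]=0xbc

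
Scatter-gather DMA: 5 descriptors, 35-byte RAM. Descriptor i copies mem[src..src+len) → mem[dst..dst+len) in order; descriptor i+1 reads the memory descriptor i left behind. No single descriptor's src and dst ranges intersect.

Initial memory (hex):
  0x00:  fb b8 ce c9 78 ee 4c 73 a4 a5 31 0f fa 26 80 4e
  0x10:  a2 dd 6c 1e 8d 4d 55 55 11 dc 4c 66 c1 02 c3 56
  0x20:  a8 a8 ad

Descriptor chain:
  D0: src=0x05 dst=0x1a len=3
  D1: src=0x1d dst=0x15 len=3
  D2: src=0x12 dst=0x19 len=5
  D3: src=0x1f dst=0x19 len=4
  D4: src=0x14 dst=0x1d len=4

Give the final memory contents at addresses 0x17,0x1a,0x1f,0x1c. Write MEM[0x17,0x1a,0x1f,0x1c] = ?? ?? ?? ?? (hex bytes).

D0: mem[0x1a..0x1c] <- [ee 4c 73]
D1: mem[0x15..0x17] <- [02 c3 56]
D2: mem[0x19..0x1d] <- [6c 1e 8d 02 c3]
D3: mem[0x19..0x1c] <- [56 a8 a8 ad]
D4: mem[0x1d..0x20] <- [8d 02 c3 56]
query mem[0x17]=0x56, mem[0x1a]=0xa8, mem[0x1f]=0xc3, mem[0x1c]=0xad

MEM[0x17,0x1a,0x1f,0x1c] = 56 a8 c3 ad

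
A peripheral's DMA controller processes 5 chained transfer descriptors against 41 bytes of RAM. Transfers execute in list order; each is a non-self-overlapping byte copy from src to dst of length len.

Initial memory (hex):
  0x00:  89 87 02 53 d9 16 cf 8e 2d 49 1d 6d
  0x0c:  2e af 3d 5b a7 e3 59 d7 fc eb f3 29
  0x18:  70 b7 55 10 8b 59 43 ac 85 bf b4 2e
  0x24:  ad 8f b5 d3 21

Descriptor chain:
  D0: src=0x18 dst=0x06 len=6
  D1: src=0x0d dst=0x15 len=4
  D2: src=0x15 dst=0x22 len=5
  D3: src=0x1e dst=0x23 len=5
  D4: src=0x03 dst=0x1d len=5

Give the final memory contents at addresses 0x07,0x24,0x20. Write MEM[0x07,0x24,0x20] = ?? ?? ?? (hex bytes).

D0: mem[0x06..0x0b] <- [70 b7 55 10 8b 59]
D1: mem[0x15..0x18] <- [af 3d 5b a7]
D2: mem[0x22..0x26] <- [af 3d 5b a7 b7]
D3: mem[0x23..0x27] <- [43 ac 85 bf af]
D4: mem[0x1d..0x21] <- [53 d9 16 70 b7]
query mem[0x07]=0xb7, mem[0x24]=0xac, mem[0x20]=0x70

MEM[0x07,0x24,0x20] = b7 ac 70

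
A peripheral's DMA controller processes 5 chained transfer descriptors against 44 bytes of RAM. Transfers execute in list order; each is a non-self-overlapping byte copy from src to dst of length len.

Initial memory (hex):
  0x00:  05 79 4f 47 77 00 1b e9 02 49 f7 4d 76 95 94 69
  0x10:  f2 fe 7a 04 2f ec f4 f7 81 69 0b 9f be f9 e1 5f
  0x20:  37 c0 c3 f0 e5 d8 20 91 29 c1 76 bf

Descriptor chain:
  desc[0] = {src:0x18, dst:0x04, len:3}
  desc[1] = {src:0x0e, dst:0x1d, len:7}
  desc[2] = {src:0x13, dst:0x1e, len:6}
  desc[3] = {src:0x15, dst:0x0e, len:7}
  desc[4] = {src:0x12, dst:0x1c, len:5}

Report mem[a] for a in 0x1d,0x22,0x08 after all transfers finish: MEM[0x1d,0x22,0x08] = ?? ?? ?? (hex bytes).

  after D0: wrote 3B at 0x04 = 81690b
  after D1: wrote 7B at 0x1d = 9469f2fe7a042f
  after D2: wrote 6B at 0x1e = 042fecf4f781
  after D3: wrote 7B at 0x0e = ecf4f781690b9f
  after D4: wrote 5B at 0x1c = 690b9fecf4
query mem[0x1d]=0x0b, mem[0x22]=0xf7, mem[0x08]=0x02

MEM[0x1d,0x22,0x08] = 0b f7 02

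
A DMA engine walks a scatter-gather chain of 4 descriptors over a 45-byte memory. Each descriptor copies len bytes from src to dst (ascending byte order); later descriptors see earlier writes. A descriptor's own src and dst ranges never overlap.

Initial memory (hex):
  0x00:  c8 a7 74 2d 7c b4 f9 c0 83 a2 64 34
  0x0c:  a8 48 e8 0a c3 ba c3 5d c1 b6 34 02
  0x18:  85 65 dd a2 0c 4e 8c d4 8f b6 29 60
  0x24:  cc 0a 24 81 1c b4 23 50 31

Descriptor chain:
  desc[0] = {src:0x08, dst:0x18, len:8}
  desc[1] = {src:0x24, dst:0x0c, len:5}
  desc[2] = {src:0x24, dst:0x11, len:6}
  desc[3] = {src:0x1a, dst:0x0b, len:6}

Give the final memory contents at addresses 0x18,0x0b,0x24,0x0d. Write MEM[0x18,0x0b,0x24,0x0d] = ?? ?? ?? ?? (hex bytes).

[0] 0x08->0x18 len=8 : 83 a2 64 34 a8 48 e8 0a
[1] 0x24->0x0c len=5 : cc 0a 24 81 1c
[2] 0x24->0x11 len=6 : cc 0a 24 81 1c b4
[3] 0x1a->0x0b len=6 : 64 34 a8 48 e8 0a
query mem[0x18]=0x83, mem[0x0b]=0x64, mem[0x24]=0xcc, mem[0x0d]=0xa8

MEM[0x18,0x0b,0x24,0x0d] = 83 64 cc a8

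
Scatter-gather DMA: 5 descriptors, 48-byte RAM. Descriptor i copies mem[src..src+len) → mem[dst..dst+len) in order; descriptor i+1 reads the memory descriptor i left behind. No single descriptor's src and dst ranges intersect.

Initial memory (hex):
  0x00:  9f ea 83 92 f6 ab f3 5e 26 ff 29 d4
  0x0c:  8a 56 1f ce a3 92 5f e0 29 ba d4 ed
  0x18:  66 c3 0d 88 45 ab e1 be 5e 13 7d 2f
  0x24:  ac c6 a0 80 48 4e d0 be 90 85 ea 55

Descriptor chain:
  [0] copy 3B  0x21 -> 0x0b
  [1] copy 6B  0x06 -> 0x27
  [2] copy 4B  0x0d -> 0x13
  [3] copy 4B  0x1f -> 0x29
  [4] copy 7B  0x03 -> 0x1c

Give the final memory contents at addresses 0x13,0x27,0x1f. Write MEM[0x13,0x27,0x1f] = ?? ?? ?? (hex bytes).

MEM[0x13,0x27,0x1f] = 2f f3 f3

D0: mem[0x0b..0x0d] <- [13 7d 2f]
D1: mem[0x27..0x2c] <- [f3 5e 26 ff 29 13]
D2: mem[0x13..0x16] <- [2f 1f ce a3]
D3: mem[0x29..0x2c] <- [be 5e 13 7d]
D4: mem[0x1c..0x22] <- [92 f6 ab f3 5e 26 ff]
query mem[0x13]=0x2f, mem[0x27]=0xf3, mem[0x1f]=0xf3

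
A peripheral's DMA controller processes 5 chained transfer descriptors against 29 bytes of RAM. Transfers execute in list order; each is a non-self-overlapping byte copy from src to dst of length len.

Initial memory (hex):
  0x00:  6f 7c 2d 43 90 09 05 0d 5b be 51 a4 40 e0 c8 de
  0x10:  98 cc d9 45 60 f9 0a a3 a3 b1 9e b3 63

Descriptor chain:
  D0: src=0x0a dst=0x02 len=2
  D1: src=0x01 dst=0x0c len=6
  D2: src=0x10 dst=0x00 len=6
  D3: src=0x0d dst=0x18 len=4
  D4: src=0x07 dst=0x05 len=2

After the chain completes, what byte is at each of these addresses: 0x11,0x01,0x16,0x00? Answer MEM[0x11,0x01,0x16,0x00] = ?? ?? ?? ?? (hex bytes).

MEM[0x11,0x01,0x16,0x00] = 05 05 0a 09

D0: mem[0x02..0x03] <- [51 a4]
D1: mem[0x0c..0x11] <- [7c 51 a4 90 09 05]
D2: mem[0x00..0x05] <- [09 05 d9 45 60 f9]
D3: mem[0x18..0x1b] <- [51 a4 90 09]
D4: mem[0x05..0x06] <- [0d 5b]
query mem[0x11]=0x05, mem[0x01]=0x05, mem[0x16]=0x0a, mem[0x00]=0x09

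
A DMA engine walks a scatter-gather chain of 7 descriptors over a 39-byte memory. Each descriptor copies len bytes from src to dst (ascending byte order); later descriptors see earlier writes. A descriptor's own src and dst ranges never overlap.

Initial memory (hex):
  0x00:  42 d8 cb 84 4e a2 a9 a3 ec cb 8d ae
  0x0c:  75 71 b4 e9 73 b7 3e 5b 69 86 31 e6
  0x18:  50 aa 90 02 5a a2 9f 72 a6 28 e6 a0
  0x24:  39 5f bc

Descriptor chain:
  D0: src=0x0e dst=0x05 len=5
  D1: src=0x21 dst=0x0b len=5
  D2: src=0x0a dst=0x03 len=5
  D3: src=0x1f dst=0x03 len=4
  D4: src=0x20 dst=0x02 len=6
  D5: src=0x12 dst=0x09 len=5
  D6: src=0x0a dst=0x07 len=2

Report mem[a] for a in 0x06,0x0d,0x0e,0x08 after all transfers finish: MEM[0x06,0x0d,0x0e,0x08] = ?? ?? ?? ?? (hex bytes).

MEM[0x06,0x0d,0x0e,0x08] = 39 31 39 69

  after D0: wrote 5B at 0x05 = b4e973b73e
  after D1: wrote 5B at 0x0b = 28e6a0395f
  after D2: wrote 5B at 0x03 = 8d28e6a039
  after D3: wrote 4B at 0x03 = 72a628e6
  after D4: wrote 6B at 0x02 = a628e6a0395f
  after D5: wrote 5B at 0x09 = 3e5b698631
  after D6: wrote 2B at 0x07 = 5b69
query mem[0x06]=0x39, mem[0x0d]=0x31, mem[0x0e]=0x39, mem[0x08]=0x69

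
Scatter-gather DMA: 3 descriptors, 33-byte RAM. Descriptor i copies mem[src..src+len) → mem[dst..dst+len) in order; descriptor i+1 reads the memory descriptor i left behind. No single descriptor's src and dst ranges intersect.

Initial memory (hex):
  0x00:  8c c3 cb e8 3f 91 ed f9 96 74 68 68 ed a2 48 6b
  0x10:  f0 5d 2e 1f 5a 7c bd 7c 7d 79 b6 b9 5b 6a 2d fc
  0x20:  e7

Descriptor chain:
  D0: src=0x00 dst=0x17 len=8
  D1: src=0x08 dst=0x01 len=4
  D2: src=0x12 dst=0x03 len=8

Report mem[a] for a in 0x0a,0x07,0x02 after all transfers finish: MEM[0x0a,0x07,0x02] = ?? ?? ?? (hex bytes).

  after D0: wrote 8B at 0x17 = 8cc3cbe83f91edf9
  after D1: wrote 4B at 0x01 = 96746868
  after D2: wrote 8B at 0x03 = 2e1f5a7cbd8cc3cb
query mem[0x0a]=0xcb, mem[0x07]=0xbd, mem[0x02]=0x74

MEM[0x0a,0x07,0x02] = cb bd 74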